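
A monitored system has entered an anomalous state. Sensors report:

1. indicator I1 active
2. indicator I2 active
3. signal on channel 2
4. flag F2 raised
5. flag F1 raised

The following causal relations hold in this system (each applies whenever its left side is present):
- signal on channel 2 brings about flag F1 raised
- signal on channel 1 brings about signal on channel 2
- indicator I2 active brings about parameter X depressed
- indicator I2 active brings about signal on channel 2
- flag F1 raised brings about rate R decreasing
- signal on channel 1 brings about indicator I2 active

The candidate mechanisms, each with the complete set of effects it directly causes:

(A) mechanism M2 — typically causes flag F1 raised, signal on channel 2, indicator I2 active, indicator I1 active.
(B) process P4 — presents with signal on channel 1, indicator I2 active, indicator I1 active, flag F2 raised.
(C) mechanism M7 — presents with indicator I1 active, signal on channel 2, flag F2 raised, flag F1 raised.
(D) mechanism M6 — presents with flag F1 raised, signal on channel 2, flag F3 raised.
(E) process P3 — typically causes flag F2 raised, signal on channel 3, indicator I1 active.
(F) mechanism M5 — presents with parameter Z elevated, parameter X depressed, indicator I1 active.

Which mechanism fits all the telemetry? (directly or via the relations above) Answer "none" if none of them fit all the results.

Testing each hypothesis:
(A) mechanism M2 — indicator I1 active +; indicator I2 active +; signal on channel 2 +; flag F2 raised -; flag F1 raised +
(B) process P4 — accounts for every observation (signal on channel 2 via signal on channel 1 → signal on channel 2)
(C) mechanism M7 — does not account for indicator I2 active
(D) mechanism M6 — does not account for indicator I1 active, indicator I2 active, flag F2 raised
(E) process P3 — does not account for indicator I2 active, signal on channel 2, flag F1 raised
(F) mechanism M5 — indicator I1 active +; indicator I2 active -; signal on channel 2 -; flag F2 raised -; flag F1 raised -
Only (B) is consistent with every observation.

B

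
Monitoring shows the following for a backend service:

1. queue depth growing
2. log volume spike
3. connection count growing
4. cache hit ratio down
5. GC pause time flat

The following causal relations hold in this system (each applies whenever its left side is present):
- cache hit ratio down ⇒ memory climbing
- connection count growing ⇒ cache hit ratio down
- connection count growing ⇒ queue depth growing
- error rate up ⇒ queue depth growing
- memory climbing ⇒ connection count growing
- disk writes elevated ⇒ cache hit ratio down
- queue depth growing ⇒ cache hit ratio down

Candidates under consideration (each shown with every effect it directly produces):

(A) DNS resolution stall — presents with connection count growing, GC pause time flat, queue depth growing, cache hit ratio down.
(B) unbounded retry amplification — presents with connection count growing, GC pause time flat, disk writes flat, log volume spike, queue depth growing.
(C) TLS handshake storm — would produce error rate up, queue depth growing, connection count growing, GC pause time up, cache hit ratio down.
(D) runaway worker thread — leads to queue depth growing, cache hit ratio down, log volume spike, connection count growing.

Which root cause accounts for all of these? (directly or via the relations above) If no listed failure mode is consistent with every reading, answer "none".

Testing each hypothesis:
(A) DNS resolution stall — queue depth growing ✓; log volume spike ✗; connection count growing ✓; cache hit ratio down ✓; GC pause time flat ✓
(B) unbounded retry amplification — queue depth growing ✓; log volume spike ✓; connection count growing ✓; cache hit ratio down ✓ (by queue depth growing → cache hit ratio down); GC pause time flat ✓
(C) TLS handshake storm — fails on log volume spike, GC pause time flat (predicts GC pause time up, not GC pause time flat)
(D) runaway worker thread — queue depth growing ✓; log volume spike ✓; connection count growing ✓; cache hit ratio down ✓; GC pause time flat ✗
Only (B) is consistent with every observation.

B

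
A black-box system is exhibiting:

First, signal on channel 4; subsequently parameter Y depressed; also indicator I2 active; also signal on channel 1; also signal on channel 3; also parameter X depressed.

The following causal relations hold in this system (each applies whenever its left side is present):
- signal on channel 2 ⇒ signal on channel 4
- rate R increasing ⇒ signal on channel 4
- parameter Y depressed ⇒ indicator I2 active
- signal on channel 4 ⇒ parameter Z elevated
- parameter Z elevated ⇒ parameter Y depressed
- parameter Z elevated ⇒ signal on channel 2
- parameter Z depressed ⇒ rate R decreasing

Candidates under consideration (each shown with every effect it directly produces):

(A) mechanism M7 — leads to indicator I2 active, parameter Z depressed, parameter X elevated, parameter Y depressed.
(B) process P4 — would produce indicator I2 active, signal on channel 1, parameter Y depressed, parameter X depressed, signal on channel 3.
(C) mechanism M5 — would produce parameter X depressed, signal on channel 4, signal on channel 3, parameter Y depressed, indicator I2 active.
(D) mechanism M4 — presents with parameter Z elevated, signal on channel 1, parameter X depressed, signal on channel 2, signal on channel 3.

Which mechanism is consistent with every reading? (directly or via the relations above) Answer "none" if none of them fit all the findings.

For each candidate, compare predicted effects to what was observed:
(A) mechanism M7 — fails on signal on channel 4, signal on channel 1, signal on channel 3, parameter X depressed (predicts parameter X elevated, not parameter X depressed)
(B) process P4 — signal on channel 4 -; parameter Y depressed +; indicator I2 active +; signal on channel 1 +; signal on channel 3 +; parameter X depressed +
(C) mechanism M5 — signal on channel 4 +; parameter Y depressed +; indicator I2 active +; signal on channel 1 -; signal on channel 3 +; parameter X depressed +
(D) mechanism M4 — accounts for every observation (signal on channel 4 through signal on channel 2 → signal on channel 4)
(D) is the only candidate with no mismatches.

D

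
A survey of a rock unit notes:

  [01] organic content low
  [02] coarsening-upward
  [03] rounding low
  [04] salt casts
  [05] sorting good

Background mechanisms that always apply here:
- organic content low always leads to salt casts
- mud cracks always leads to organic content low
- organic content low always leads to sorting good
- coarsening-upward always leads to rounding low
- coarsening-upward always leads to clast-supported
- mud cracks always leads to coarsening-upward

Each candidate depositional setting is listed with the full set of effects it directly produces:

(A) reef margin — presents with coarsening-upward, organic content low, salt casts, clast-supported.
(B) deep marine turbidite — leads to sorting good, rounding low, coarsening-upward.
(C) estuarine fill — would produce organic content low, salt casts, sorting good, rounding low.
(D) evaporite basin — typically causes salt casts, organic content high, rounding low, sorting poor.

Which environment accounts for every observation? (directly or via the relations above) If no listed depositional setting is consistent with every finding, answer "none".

Per-candidate check:
(A) reef margin — accounts for every observation (rounding low through coarsening-upward → rounding low)
(B) deep marine turbidite — does not account for organic content low, salt casts
(C) estuarine fill — organic content low match; coarsening-upward miss; rounding low match; salt casts match; sorting good match
(D) evaporite basin — organic content low miss; coarsening-upward miss; rounding low match; salt casts match; sorting good miss
Only (A) is consistent with every observation.

A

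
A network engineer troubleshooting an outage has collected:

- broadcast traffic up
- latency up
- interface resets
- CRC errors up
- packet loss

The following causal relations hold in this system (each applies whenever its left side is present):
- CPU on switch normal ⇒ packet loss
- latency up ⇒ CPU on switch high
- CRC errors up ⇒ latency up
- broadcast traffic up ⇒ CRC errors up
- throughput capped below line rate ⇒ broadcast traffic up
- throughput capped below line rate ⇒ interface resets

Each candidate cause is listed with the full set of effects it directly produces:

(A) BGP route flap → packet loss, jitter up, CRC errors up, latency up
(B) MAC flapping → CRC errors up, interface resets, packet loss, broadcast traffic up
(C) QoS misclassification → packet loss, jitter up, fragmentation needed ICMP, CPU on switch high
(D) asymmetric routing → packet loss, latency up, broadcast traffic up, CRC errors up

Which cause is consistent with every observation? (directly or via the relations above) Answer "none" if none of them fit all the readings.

B

Per-candidate check:
(A) BGP route flap — does not account for broadcast traffic up, interface resets
(B) MAC flapping — accounts for every observation (latency up by CRC errors up → latency up)
(C) QoS misclassification — broadcast traffic up ✗; latency up ✗; interface resets ✗; CRC errors up ✗; packet loss ✓
(D) asymmetric routing — broadcast traffic up ✓; latency up ✓; interface resets ✗; CRC errors up ✓; packet loss ✓
(B) alone accounts for all the evidence.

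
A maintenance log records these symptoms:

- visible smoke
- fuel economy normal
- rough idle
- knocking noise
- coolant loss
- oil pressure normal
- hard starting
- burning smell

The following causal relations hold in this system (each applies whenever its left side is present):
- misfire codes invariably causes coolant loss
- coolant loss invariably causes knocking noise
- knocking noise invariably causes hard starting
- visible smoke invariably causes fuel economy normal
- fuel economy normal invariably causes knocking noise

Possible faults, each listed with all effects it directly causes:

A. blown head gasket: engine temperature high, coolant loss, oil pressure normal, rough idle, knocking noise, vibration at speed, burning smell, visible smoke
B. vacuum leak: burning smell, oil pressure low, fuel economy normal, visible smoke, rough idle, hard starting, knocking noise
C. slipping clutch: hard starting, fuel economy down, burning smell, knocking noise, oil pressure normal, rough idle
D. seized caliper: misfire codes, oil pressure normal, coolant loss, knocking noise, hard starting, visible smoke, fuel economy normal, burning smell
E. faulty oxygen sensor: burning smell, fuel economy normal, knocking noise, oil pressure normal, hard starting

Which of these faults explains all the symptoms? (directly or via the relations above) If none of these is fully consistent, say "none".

Checking each candidate against the observations:
(A) blown head gasket — accounts for every observation (fuel economy normal through visible smoke → fuel economy normal)
(B) vacuum leak — visible smoke +; fuel economy normal +; rough idle +; knocking noise +; coolant loss -; oil pressure normal -; hard starting +; burning smell +
(C) slipping clutch — visible smoke -; fuel economy normal -; rough idle +; knocking noise +; coolant loss -; oil pressure normal +; hard starting +; burning smell +
(D) seized caliper — visible smoke +; fuel economy normal +; rough idle -; knocking noise +; coolant loss +; oil pressure normal +; hard starting +; burning smell +
(E) faulty oxygen sensor — visible smoke -; fuel economy normal +; rough idle -; knocking noise +; coolant loss -; oil pressure normal +; hard starting +; burning smell +
(A) is the only candidate with no mismatches.

A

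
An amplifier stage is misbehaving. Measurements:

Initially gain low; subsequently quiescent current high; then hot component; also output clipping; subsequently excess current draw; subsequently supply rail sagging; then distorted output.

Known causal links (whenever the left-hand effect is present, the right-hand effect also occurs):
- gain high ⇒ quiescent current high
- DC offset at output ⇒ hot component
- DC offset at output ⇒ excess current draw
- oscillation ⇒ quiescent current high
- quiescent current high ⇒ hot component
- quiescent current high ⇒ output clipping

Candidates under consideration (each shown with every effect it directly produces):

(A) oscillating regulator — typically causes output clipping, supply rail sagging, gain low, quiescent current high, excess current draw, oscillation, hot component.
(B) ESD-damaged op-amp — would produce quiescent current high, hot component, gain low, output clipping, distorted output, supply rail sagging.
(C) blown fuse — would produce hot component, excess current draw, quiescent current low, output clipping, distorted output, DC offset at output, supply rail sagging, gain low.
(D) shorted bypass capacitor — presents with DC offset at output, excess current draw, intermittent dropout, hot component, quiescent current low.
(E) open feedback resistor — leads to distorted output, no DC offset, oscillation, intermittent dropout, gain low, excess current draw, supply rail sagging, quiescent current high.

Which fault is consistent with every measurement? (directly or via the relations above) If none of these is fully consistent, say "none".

E

Testing each hypothesis:
(A) oscillating regulator — gain low +; quiescent current high +; hot component +; output clipping +; excess current draw +; supply rail sagging +; distorted output -
(B) ESD-damaged op-amp — gain low +; quiescent current high +; hot component +; output clipping +; excess current draw -; supply rail sagging +; distorted output +
(C) blown fuse — gain low +; quiescent current high -; hot component +; output clipping +; excess current draw +; supply rail sagging +; distorted output +
(D) shorted bypass capacitor — gain low -; quiescent current high -; hot component +; output clipping -; excess current draw +; supply rail sagging -; distorted output -
(E) open feedback resistor — accounts for every observation (hot component via quiescent current high → hot component)
(E) alone accounts for all the evidence.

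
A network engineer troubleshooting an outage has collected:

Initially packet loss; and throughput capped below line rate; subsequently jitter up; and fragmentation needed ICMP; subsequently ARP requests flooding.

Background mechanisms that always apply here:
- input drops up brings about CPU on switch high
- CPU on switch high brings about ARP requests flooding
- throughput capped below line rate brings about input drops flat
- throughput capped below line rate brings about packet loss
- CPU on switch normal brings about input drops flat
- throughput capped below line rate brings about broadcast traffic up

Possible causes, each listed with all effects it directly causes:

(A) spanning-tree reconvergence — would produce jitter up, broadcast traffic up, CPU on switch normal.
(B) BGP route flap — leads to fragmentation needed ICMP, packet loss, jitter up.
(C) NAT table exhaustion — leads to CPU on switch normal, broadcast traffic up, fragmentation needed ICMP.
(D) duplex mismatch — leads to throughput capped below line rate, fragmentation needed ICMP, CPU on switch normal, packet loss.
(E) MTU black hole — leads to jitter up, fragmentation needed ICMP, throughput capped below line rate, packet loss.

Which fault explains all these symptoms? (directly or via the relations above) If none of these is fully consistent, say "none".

none

Checking each candidate against the observations:
(A) spanning-tree reconvergence — does not account for packet loss, throughput capped below line rate, fragmentation needed ICMP, ARP requests flooding
(B) BGP route flap — does not account for throughput capped below line rate, ARP requests flooding
(C) NAT table exhaustion — packet loss miss; throughput capped below line rate miss; jitter up miss; fragmentation needed ICMP match; ARP requests flooding miss
(D) duplex mismatch — packet loss match; throughput capped below line rate match; jitter up miss; fragmentation needed ICMP match; ARP requests flooding miss
(E) MTU black hole — does not account for ARP requests flooding
None of the listed candidates fits everything.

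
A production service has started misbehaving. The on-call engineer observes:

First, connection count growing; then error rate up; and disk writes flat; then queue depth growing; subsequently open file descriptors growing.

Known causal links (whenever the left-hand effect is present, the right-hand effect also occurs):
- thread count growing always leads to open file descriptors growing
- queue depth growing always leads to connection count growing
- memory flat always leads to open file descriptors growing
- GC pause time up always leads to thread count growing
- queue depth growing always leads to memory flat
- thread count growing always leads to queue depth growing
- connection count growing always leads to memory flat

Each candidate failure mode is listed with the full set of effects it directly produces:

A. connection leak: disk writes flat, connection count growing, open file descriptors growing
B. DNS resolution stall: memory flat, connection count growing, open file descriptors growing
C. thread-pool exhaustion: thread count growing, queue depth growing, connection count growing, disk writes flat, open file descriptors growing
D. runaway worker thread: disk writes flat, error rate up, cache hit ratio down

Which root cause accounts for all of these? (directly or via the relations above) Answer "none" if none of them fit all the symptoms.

none

Per-candidate check:
(A) connection leak — connection count growing match; error rate up miss; disk writes flat match; queue depth growing miss; open file descriptors growing match
(B) DNS resolution stall — does not account for error rate up, disk writes flat, queue depth growing
(C) thread-pool exhaustion — connection count growing match; error rate up miss; disk writes flat match; queue depth growing match; open file descriptors growing match
(D) runaway worker thread — connection count growing miss; error rate up match; disk writes flat match; queue depth growing miss; open file descriptors growing miss
Every candidate fails on at least one observation.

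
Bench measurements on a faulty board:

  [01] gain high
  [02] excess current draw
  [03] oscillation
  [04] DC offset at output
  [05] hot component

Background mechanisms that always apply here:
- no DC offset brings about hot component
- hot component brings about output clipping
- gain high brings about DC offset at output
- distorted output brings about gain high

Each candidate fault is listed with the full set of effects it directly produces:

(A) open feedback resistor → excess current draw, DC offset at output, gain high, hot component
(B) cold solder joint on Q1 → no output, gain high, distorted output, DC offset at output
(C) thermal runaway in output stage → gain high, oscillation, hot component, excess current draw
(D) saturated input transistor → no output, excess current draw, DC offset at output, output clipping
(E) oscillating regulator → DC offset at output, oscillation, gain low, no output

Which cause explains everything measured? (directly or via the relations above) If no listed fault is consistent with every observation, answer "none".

For each candidate, compare predicted effects to what was observed:
(A) open feedback resistor — gain high match; excess current draw match; oscillation miss; DC offset at output match; hot component match
(B) cold solder joint on Q1 — does not account for excess current draw, oscillation, hot component
(C) thermal runaway in output stage — accounts for every observation (DC offset at output through gain high → DC offset at output)
(D) saturated input transistor — gain high miss; excess current draw match; oscillation miss; DC offset at output match; hot component miss
(E) oscillating regulator — gain high miss; excess current draw miss; oscillation match; DC offset at output match; hot component miss
(C) is the only candidate with no mismatches.

C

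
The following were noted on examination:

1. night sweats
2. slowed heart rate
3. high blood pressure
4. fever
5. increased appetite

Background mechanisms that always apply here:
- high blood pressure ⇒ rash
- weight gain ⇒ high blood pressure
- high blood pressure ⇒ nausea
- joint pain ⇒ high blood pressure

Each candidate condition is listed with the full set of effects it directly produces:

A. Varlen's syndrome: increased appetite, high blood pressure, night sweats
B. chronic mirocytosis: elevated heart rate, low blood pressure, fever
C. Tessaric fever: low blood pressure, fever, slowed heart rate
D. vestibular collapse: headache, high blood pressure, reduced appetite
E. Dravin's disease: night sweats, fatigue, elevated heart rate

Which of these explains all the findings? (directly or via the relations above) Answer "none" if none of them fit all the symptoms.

Testing each hypothesis:
(A) Varlen's syndrome — night sweats yes; slowed heart rate NO; high blood pressure yes; fever NO; increased appetite yes
(B) chronic mirocytosis — night sweats NO; slowed heart rate NO; high blood pressure NO; fever yes; increased appetite NO
(C) Tessaric fever — night sweats NO; slowed heart rate yes; high blood pressure NO; fever yes; increased appetite NO
(D) vestibular collapse — fails on night sweats, slowed heart rate, fever, increased appetite (predicts reduced appetite, not increased appetite)
(E) Dravin's disease — night sweats yes; slowed heart rate NO; high blood pressure NO; fever NO; increased appetite NO
No candidate is consistent with all observations.

none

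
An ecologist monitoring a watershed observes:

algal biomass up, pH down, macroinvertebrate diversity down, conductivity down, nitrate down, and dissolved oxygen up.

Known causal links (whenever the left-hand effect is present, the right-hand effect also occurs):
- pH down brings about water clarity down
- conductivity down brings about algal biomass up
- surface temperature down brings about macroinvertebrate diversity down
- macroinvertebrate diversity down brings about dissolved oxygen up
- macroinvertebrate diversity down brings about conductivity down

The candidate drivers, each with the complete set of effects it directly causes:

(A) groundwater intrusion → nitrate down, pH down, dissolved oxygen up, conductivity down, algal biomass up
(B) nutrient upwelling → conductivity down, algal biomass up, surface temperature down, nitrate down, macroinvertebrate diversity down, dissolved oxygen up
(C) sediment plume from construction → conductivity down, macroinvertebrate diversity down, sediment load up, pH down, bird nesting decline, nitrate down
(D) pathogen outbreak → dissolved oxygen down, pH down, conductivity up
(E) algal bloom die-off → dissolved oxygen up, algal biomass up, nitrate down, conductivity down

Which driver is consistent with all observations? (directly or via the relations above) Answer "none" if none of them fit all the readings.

C

Per-candidate check:
(A) groundwater intrusion — does not account for macroinvertebrate diversity down
(B) nutrient upwelling — does not account for pH down
(C) sediment plume from construction — algal biomass up yes (by conductivity down → algal biomass up); pH down yes; macroinvertebrate diversity down yes; conductivity down yes; nitrate down yes; dissolved oxygen up yes (by macroinvertebrate diversity down → dissolved oxygen up)
(D) pathogen outbreak — fails on algal biomass up, macroinvertebrate diversity down, conductivity down, nitrate down, dissolved oxygen up (predicts conductivity up, not conductivity down; predicts dissolved oxygen down, not dissolved oxygen up)
(E) algal bloom die-off — algal biomass up yes; pH down NO; macroinvertebrate diversity down NO; conductivity down yes; nitrate down yes; dissolved oxygen up yes
Only (C) is consistent with every observation.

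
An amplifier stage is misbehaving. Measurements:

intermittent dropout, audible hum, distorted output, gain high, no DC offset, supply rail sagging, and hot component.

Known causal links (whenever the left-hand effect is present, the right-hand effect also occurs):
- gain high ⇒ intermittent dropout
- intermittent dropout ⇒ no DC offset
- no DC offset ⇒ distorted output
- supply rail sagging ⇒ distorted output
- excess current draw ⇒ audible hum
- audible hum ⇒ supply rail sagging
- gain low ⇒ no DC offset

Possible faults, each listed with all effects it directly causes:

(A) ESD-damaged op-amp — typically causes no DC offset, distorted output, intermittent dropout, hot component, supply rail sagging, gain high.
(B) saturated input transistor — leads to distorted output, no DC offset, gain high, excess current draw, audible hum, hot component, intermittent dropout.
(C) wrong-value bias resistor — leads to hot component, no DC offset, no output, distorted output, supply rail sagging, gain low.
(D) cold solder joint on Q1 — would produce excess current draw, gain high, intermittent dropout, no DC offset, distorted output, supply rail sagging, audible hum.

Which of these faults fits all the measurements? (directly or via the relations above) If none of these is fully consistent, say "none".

Checking each candidate against the observations:
(A) ESD-damaged op-amp — intermittent dropout match; audible hum miss; distorted output match; gain high match; no DC offset match; supply rail sagging match; hot component match
(B) saturated input transistor — intermittent dropout match; audible hum match; distorted output match; gain high match; no DC offset match; supply rail sagging match (by audible hum → supply rail sagging); hot component match
(C) wrong-value bias resistor — fails on intermittent dropout, audible hum, gain high (predicts gain low, not gain high)
(D) cold solder joint on Q1 — intermittent dropout match; audible hum match; distorted output match; gain high match; no DC offset match; supply rail sagging match; hot component miss
(B) alone accounts for all the evidence.

B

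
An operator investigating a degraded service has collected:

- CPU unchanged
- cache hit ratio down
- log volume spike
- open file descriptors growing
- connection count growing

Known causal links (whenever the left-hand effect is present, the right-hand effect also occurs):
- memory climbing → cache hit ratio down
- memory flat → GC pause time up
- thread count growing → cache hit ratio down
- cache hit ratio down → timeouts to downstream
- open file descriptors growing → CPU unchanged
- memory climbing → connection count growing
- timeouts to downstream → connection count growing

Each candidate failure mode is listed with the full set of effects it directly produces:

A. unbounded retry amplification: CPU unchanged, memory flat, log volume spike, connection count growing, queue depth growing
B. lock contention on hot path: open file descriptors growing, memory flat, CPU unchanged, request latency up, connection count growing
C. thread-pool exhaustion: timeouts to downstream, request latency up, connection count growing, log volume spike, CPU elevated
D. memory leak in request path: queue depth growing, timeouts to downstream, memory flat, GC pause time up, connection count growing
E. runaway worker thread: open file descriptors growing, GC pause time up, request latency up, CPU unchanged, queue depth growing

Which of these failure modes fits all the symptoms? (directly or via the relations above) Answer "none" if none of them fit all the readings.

Testing each hypothesis:
(A) unbounded retry amplification — does not account for cache hit ratio down, open file descriptors growing
(B) lock contention on hot path — does not account for cache hit ratio down, log volume spike
(C) thread-pool exhaustion — CPU unchanged NO; cache hit ratio down NO; log volume spike yes; open file descriptors growing NO; connection count growing yes
(D) memory leak in request path — CPU unchanged NO; cache hit ratio down NO; log volume spike NO; open file descriptors growing NO; connection count growing yes
(E) runaway worker thread — CPU unchanged yes; cache hit ratio down NO; log volume spike NO; open file descriptors growing yes; connection count growing NO
No candidate is consistent with all observations.

none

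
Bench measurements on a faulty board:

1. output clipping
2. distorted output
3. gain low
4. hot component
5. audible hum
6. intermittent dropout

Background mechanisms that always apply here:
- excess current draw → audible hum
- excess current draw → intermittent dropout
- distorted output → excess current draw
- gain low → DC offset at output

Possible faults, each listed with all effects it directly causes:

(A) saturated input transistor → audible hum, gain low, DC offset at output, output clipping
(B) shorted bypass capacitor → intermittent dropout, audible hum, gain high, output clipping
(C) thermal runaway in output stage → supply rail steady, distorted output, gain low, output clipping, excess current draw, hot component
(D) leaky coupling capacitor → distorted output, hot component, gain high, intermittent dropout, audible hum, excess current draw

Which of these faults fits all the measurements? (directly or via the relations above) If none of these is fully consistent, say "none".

C

Checking each candidate against the observations:
(A) saturated input transistor — output clipping yes; distorted output NO; gain low yes; hot component NO; audible hum yes; intermittent dropout NO
(B) shorted bypass capacitor — fails on distorted output, gain low, hot component (predicts gain high, not gain low)
(C) thermal runaway in output stage — accounts for every observation (audible hum through excess current draw → audible hum)
(D) leaky coupling capacitor — fails on output clipping, gain low (predicts gain high, not gain low)
(C) alone accounts for all the evidence.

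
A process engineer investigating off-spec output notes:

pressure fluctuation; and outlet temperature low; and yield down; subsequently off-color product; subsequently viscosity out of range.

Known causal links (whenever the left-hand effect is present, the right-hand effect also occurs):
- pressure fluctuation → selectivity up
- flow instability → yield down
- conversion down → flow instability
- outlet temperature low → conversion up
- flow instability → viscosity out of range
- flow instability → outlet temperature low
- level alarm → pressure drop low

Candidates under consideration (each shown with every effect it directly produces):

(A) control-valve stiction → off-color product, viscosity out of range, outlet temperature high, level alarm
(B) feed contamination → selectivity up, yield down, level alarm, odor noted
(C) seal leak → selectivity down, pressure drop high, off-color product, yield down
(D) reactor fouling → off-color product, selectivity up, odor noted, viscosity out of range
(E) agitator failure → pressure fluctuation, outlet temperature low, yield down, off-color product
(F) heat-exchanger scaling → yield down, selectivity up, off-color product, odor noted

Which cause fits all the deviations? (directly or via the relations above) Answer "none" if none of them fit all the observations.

none

For each candidate, compare predicted effects to what was observed:
(A) control-valve stiction — pressure fluctuation ✗; outlet temperature low ✗; yield down ✗; off-color product ✓; viscosity out of range ✓
(B) feed contamination — pressure fluctuation ✗; outlet temperature low ✗; yield down ✓; off-color product ✗; viscosity out of range ✗
(C) seal leak — does not account for pressure fluctuation, outlet temperature low, viscosity out of range
(D) reactor fouling — pressure fluctuation ✗; outlet temperature low ✗; yield down ✗; off-color product ✓; viscosity out of range ✓
(E) agitator failure — pressure fluctuation ✓; outlet temperature low ✓; yield down ✓; off-color product ✓; viscosity out of range ✗
(F) heat-exchanger scaling — does not account for pressure fluctuation, outlet temperature low, viscosity out of range
Every candidate fails on at least one observation.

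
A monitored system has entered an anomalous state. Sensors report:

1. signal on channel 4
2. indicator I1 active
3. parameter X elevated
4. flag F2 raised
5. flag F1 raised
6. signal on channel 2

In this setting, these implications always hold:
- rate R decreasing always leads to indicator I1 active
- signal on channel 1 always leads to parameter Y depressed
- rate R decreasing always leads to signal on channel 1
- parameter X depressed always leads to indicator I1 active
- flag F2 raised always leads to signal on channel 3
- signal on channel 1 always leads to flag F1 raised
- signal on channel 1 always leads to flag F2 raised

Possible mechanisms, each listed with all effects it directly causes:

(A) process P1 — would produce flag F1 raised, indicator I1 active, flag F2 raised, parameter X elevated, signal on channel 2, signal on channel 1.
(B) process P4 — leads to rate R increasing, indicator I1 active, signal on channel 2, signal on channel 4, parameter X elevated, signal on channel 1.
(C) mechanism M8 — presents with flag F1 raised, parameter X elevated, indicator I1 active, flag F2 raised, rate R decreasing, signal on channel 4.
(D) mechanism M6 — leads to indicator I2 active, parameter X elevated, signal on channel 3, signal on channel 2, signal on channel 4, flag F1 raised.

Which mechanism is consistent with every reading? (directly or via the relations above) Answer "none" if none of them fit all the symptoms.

B

Checking each candidate against the observations:
(A) process P1 — signal on channel 4 miss; indicator I1 active match; parameter X elevated match; flag F2 raised match; flag F1 raised match; signal on channel 2 match
(B) process P4 — accounts for every observation (flag F2 raised via signal on channel 1 → flag F2 raised)
(C) mechanism M8 — does not account for signal on channel 2
(D) mechanism M6 — signal on channel 4 match; indicator I1 active miss; parameter X elevated match; flag F2 raised miss; flag F1 raised match; signal on channel 2 match
(B) alone accounts for all the evidence.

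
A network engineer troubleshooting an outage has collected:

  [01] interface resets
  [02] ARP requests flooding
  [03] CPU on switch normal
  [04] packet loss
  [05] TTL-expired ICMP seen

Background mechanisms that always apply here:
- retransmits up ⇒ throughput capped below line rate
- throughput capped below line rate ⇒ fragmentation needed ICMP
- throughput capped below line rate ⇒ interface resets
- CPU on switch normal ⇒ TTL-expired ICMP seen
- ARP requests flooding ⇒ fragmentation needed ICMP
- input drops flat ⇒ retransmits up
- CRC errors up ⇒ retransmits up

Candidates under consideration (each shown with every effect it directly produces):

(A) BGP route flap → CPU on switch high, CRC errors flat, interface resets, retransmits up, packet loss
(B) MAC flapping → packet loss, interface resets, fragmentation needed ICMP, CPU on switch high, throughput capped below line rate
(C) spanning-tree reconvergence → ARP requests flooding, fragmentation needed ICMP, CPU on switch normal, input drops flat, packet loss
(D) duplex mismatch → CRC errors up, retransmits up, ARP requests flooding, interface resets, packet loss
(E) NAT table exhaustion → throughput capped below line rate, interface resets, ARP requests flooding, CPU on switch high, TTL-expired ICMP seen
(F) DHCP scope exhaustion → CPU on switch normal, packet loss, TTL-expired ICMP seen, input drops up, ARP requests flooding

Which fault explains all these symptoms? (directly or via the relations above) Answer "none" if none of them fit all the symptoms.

For each candidate, compare predicted effects to what was observed:
(A) BGP route flap — fails on ARP requests flooding, CPU on switch normal, TTL-expired ICMP seen (predicts CPU on switch high, not CPU on switch normal)
(B) MAC flapping — fails on ARP requests flooding, CPU on switch normal, TTL-expired ICMP seen (predicts CPU on switch high, not CPU on switch normal)
(C) spanning-tree reconvergence — interface resets + (by input drops flat → retransmits up → throughput capped below line rate → interface resets); ARP requests flooding +; CPU on switch normal +; packet loss +; TTL-expired ICMP seen + (by CPU on switch normal → TTL-expired ICMP seen)
(D) duplex mismatch — interface resets +; ARP requests flooding +; CPU on switch normal -; packet loss +; TTL-expired ICMP seen -
(E) NAT table exhaustion — interface resets +; ARP requests flooding +; CPU on switch normal -; packet loss -; TTL-expired ICMP seen +
(F) DHCP scope exhaustion — does not account for interface resets
Only (C) is consistent with every observation.

C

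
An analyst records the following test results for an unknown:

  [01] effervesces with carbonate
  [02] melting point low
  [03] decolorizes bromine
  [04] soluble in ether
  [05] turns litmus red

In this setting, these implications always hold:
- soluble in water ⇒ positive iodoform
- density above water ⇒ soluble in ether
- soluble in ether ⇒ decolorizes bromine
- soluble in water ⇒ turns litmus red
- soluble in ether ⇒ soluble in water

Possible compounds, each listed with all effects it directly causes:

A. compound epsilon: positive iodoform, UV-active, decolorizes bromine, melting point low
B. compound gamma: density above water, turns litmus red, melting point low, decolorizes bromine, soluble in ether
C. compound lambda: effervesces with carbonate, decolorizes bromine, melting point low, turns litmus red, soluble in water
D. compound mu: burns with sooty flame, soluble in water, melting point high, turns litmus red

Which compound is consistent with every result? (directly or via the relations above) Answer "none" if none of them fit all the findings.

Testing each hypothesis:
(A) compound epsilon — effervesces with carbonate NO; melting point low yes; decolorizes bromine yes; soluble in ether NO; turns litmus red NO
(B) compound gamma — effervesces with carbonate NO; melting point low yes; decolorizes bromine yes; soluble in ether yes; turns litmus red yes
(C) compound lambda — does not account for soluble in ether
(D) compound mu — effervesces with carbonate NO; melting point low NO; decolorizes bromine NO; soluble in ether NO; turns litmus red yes
No candidate is consistent with all observations.

none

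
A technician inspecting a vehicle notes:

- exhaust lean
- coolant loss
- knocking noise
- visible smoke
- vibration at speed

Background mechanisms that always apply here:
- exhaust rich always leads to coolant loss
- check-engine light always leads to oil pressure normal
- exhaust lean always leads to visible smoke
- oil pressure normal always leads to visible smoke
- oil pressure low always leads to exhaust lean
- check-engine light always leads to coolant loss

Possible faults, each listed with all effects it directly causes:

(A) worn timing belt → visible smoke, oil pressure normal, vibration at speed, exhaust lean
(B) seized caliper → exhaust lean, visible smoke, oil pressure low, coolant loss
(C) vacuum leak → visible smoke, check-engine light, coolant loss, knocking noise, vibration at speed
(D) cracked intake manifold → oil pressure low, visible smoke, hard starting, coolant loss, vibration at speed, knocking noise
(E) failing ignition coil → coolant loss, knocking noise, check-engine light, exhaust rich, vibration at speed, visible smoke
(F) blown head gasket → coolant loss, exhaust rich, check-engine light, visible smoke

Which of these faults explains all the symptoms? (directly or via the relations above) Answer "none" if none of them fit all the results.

Testing each hypothesis:
(A) worn timing belt — exhaust lean +; coolant loss -; knocking noise -; visible smoke +; vibration at speed +
(B) seized caliper — exhaust lean +; coolant loss +; knocking noise -; visible smoke +; vibration at speed -
(C) vacuum leak — exhaust lean -; coolant loss +; knocking noise +; visible smoke +; vibration at speed +
(D) cracked intake manifold — accounts for every observation (exhaust lean through oil pressure low → exhaust lean)
(E) failing ignition coil — exhaust lean -; coolant loss +; knocking noise +; visible smoke +; vibration at speed +
(F) blown head gasket — fails on exhaust lean, knocking noise, vibration at speed (predicts exhaust rich, not exhaust lean)
(D) alone accounts for all the evidence.

D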